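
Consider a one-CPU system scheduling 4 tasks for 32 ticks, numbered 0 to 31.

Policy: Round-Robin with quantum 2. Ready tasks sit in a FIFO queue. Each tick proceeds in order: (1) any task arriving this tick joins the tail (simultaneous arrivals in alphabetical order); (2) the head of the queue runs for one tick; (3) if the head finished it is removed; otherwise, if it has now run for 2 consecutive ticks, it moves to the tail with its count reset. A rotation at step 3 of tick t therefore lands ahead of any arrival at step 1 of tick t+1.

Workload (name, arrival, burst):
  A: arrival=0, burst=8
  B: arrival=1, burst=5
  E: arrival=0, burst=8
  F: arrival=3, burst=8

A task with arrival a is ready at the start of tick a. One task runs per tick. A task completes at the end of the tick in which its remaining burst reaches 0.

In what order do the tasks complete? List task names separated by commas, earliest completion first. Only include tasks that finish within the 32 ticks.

t=0: queue=[A,E] q_used=0 → run A
t=1: queue=[A,E,B] q_used=1 → run A
t=2: queue=[E,B,A] q_used=0 → run E
t=3: queue=[E,B,A,F] q_used=1 → run E
t=4: queue=[B,A,F,E] q_used=0 → run B
t=5: queue=[B,A,F,E] q_used=1 → run B
t=6: queue=[A,F,E,B] q_used=0 → run A
t=7: queue=[A,F,E,B] q_used=1 → run A
t=8: queue=[F,E,B,A] q_used=0 → run F
t=9: queue=[F,E,B,A] q_used=1 → run F
t=10: queue=[E,B,A,F] q_used=0 → run E
t=11: queue=[E,B,A,F] q_used=1 → run E
t=12: queue=[B,A,F,E] q_used=0 → run B
t=13: queue=[B,A,F,E] q_used=1 → run B
t=14: queue=[A,F,E,B] q_used=0 → run A
t=15: queue=[A,F,E,B] q_used=1 → run A
t=16: queue=[F,E,B,A] q_used=0 → run F
t=17: queue=[F,E,B,A] q_used=1 → run F
t=18: queue=[E,B,A,F] q_used=0 → run E
t=19: queue=[E,B,A,F] q_used=1 → run E
t=20: queue=[B,A,F,E] q_used=0 → run B
t=21: queue=[A,F,E] q_used=0 → run A
t=22: queue=[A,F,E] q_used=1 → run A
t=23: queue=[F,E] q_used=0 → run F
t=24: queue=[F,E] q_used=1 → run F
t=25: queue=[E,F] q_used=0 → run E
t=26: queue=[E,F] q_used=1 → run E
t=27: queue=[F] q_used=0 → run F
t=28: queue=[F] q_used=1 → run F
t=29: (idle)
t=30: (idle)
t=31: (idle)

completion order = B, A, E, F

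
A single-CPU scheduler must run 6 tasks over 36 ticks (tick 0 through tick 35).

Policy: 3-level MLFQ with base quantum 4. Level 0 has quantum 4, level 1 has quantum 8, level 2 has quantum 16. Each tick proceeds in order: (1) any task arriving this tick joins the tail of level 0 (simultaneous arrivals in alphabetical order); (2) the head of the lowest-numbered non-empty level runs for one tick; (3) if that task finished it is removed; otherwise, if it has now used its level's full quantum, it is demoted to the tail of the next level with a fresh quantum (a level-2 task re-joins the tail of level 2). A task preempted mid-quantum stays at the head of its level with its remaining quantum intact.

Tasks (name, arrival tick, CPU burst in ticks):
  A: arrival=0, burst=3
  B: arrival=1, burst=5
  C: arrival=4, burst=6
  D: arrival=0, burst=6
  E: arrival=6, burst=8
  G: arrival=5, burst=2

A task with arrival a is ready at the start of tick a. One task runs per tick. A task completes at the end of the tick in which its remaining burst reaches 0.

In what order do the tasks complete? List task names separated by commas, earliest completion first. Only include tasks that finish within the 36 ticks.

t=0: L0/L1/L2 = AD/-/- → run A
t=1: L0/L1/L2 = ADB/-/- → run A
t=2: L0/L1/L2 = ADB/-/- → run A
t=3: L0/L1/L2 = DB/-/- → run D
t=4: L0/L1/L2 = DBC/-/- → run D
t=5: L0/L1/L2 = DBCG/-/- → run D
t=6: L0/L1/L2 = DBCGE/-/- → run D
t=7: L0/L1/L2 = BCGE/D/- → run B
t=8: L0/L1/L2 = BCGE/D/- → run B
t=9: L0/L1/L2 = BCGE/D/- → run B
t=10: L0/L1/L2 = BCGE/D/- → run B
t=11: L0/L1/L2 = CGE/DB/- → run C
t=12: L0/L1/L2 = CGE/DB/- → run C
t=13: L0/L1/L2 = CGE/DB/- → run C
t=14: L0/L1/L2 = CGE/DB/- → run C
t=15: L0/L1/L2 = GE/DBC/- → run G
t=16: L0/L1/L2 = GE/DBC/- → run G
t=17: L0/L1/L2 = E/DBC/- → run E
t=18: L0/L1/L2 = E/DBC/- → run E
t=19: L0/L1/L2 = E/DBC/- → run E
t=20: L0/L1/L2 = E/DBC/- → run E
t=21: L0/L1/L2 = -/DBCE/- → run D
t=22: L0/L1/L2 = -/DBCE/- → run D
t=23: L0/L1/L2 = -/BCE/- → run B
t=24: L0/L1/L2 = -/CE/- → run C
t=25: L0/L1/L2 = -/CE/- → run C
t=26: L0/L1/L2 = -/E/- → run E
t=27: L0/L1/L2 = -/E/- → run E
t=28: L0/L1/L2 = -/E/- → run E
t=29: L0/L1/L2 = -/E/- → run E
t=30: (idle)
t=31: (idle)
t=32: (idle)
t=33: (idle)
t=34: (idle)
t=35: (idle)

completion order = A, G, D, B, C, E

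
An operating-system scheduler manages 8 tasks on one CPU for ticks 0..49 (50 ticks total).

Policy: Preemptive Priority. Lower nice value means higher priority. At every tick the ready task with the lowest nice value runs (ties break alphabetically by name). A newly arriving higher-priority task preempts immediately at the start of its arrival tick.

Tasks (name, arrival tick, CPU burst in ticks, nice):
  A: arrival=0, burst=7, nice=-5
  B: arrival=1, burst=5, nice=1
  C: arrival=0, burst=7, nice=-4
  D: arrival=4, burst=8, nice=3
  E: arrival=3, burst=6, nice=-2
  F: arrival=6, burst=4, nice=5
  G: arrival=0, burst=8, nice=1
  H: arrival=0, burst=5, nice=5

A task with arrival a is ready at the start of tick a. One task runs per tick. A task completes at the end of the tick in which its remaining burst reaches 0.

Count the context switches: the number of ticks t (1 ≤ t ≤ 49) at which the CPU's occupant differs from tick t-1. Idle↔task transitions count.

t=0: ready={A,C,G,H} → run A
t=1: ready={A,B,C,G,H} → run A
t=2: ready={A,B,C,G,H} → run A
t=3: ready={A,B,C,E,G,H} → run A
t=4: ready={A,B,C,D,E,G,H} → run A
t=5: ready={A,B,C,D,E,G,H} → run A
t=6: ready={A,B,C,D,E,F,G,H} → run A
t=7: ready={B,C,D,E,F,G,H} → run C
t=8: ready={B,C,D,E,F,G,H} → run C
t=9: ready={B,C,D,E,F,G,H} → run C
t=10: ready={B,C,D,E,F,G,H} → run C
t=11: ready={B,C,D,E,F,G,H} → run C
t=12: ready={B,C,D,E,F,G,H} → run C
t=13: ready={B,C,D,E,F,G,H} → run C
t=14: ready={B,D,E,F,G,H} → run E
t=15: ready={B,D,E,F,G,H} → run E
t=16: ready={B,D,E,F,G,H} → run E
t=17: ready={B,D,E,F,G,H} → run E
t=18: ready={B,D,E,F,G,H} → run E
t=19: ready={B,D,E,F,G,H} → run E
t=20: ready={B,D,F,G,H} → run B
t=21: ready={B,D,F,G,H} → run B
t=22: ready={B,D,F,G,H} → run B
t=23: ready={B,D,F,G,H} → run B
t=24: ready={B,D,F,G,H} → run B
t=25: ready={D,F,G,H} → run G
t=26: ready={D,F,G,H} → run G
t=27: ready={D,F,G,H} → run G
t=28: ready={D,F,G,H} → run G
t=29: ready={D,F,G,H} → run G
t=30: ready={D,F,G,H} → run G
t=31: ready={D,F,G,H} → run G
t=32: ready={D,F,G,H} → run G
t=33: ready={D,F,H} → run D
t=34: ready={D,F,H} → run D
t=35: ready={D,F,H} → run D
t=36: ready={D,F,H} → run D
t=37: ready={D,F,H} → run D
t=38: ready={D,F,H} → run D
t=39: ready={D,F,H} → run D
t=40: ready={D,F,H} → run D
t=41: ready={F,H} → run F
t=42: ready={F,H} → run F
t=43: ready={F,H} → run F
t=44: ready={F,H} → run F
t=45: ready={H} → run H
t=46: ready={H} → run H
t=47: ready={H} → run H
t=48: ready={H} → run H
t=49: ready={H} → run H

context switches = 7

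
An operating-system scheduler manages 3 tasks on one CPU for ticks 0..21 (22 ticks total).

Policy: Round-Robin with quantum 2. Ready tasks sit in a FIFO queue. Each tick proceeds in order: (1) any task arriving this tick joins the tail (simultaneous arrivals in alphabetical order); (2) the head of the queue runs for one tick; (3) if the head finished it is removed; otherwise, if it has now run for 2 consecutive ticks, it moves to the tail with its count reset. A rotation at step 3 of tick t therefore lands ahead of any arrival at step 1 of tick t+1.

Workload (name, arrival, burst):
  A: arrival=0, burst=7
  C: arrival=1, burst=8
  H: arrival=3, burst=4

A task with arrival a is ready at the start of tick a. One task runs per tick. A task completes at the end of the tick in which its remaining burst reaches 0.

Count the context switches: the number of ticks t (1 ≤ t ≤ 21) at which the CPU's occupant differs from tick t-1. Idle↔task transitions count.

t=0: queue=[A] q_used=0 → run A
t=1: queue=[A,C] q_used=1 → run A
t=2: queue=[C,A] q_used=0 → run C
t=3: queue=[C,A,H] q_used=1 → run C
t=4: queue=[A,H,C] q_used=0 → run A
t=5: queue=[A,H,C] q_used=1 → run A
t=6: queue=[H,C,A] q_used=0 → run H
t=7: queue=[H,C,A] q_used=1 → run H
t=8: queue=[C,A,H] q_used=0 → run C
t=9: queue=[C,A,H] q_used=1 → run C
t=10: queue=[A,H,C] q_used=0 → run A
t=11: queue=[A,H,C] q_used=1 → run A
t=12: queue=[H,C,A] q_used=0 → run H
t=13: queue=[H,C,A] q_used=1 → run H
t=14: queue=[C,A] q_used=0 → run C
t=15: queue=[C,A] q_used=1 → run C
t=16: queue=[A,C] q_used=0 → run A
t=17: queue=[C] q_used=0 → run C
t=18: queue=[C] q_used=1 → run C
t=19: (idle)
t=20: (idle)
t=21: (idle)

context switches = 10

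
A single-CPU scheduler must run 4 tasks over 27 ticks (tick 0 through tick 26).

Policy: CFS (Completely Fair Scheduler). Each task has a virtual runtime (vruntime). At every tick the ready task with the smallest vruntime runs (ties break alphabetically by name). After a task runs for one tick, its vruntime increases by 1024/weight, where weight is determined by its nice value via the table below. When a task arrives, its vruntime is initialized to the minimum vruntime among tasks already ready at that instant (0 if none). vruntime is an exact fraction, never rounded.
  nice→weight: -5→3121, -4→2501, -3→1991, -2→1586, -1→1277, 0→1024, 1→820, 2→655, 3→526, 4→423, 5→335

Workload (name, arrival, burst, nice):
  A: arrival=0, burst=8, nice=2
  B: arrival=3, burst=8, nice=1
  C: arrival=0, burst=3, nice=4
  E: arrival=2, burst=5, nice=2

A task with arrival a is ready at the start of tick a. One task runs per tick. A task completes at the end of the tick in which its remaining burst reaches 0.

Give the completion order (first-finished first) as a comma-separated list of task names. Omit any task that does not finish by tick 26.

t=0: vr[A=0 C=0] → run A
t=1: vr[A=1024/655 C=0] → run C
t=2: vr[A=1024/655 C=1024/423 E=1024/655] → run A
t=3: vr[A=2048/655 B=1024/655 C=1024/423 E=1024/655] → run B
t=4: vr[A=2048/655 B=15104/5371 C=1024/423 E=1024/655] → run E
t=5: vr[A=2048/655 B=15104/5371 C=1024/423 E=2048/655] → run C
t=6: vr[A=2048/655 B=15104/5371 C=2048/423 E=2048/655] → run B
t=7: vr[A=2048/655 B=109056/26855 C=2048/423 E=2048/655] → run A
t=8: vr[A=3072/655 B=109056/26855 C=2048/423 E=2048/655] → run E
t=9: vr[A=3072/655 B=109056/26855 C=2048/423 E=3072/655] → run B
t=10: vr[A=3072/655 B=142592/26855 C=2048/423 E=3072/655] → run A
t=11: vr[A=4096/655 B=142592/26855 C=2048/423 E=3072/655] → run E
t=12: vr[A=4096/655 B=142592/26855 C=2048/423 E=4096/655] → run C
t=13: vr[A=4096/655 B=142592/26855 E=4096/655] → run B
t=14: vr[A=4096/655 B=176128/26855 E=4096/655] → run A
t=15: vr[A=1024/131 B=176128/26855 E=4096/655] → run E
t=16: vr[A=1024/131 B=176128/26855 E=1024/131] → run B
t=17: vr[A=1024/131 B=209664/26855 E=1024/131] → run B
t=18: vr[A=1024/131 B=48640/5371 E=1024/131] → run A
t=19: vr[A=6144/655 B=48640/5371 E=1024/131] → run E
t=20: vr[A=6144/655 B=48640/5371] → run B
t=21: vr[A=6144/655 B=276736/26855] → run A
t=22: vr[A=7168/655 B=276736/26855] → run B
t=23: vr[A=7168/655] → run A
t=24: (idle)
t=25: (idle)
t=26: (idle)

completion order = C, E, B, A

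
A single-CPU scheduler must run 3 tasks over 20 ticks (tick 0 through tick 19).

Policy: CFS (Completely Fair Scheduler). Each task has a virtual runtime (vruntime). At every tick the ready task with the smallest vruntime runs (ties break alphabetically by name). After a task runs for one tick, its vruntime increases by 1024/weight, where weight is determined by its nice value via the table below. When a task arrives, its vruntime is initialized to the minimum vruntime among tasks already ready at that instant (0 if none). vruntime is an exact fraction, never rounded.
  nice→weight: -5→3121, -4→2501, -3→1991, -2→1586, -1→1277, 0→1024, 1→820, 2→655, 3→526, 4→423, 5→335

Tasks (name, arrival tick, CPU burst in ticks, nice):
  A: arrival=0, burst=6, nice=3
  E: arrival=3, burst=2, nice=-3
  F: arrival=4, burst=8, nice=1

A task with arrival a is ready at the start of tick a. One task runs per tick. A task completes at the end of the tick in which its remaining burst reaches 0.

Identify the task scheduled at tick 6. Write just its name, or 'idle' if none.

t=0: vr[A=0] → run A
t=1: vr[A=512/263] → run A
t=2: vr[A=1024/263] → run A
t=3: vr[A=1536/263 E=1536/263] → run A
t=4: vr[A=2048/263 E=1536/263 F=1536/263] → run E
t=5: vr[A=2048/263 E=3327488/523633 F=1536/263] → run F
t=6: vr[A=2048/263 E=3327488/523633 F=382208/53915] → run E
t=7: vr[A=2048/263 F=382208/53915] → run F
t=8: vr[A=2048/263 F=449536/53915] → run A
t=9: vr[A=2560/263 F=449536/53915] → run F
t=10: vr[A=2560/263 F=516864/53915] → run F
t=11: vr[A=2560/263 F=584192/53915] → run A
t=12: vr[F=584192/53915] → run F
t=13: vr[F=130304/10783] → run F
t=14: vr[F=718848/53915] → run F
t=15: vr[F=786176/53915] → run F
t=16: (idle)
t=17: (idle)
t=18: (idle)
t=19: (idle)

running at tick 6 = E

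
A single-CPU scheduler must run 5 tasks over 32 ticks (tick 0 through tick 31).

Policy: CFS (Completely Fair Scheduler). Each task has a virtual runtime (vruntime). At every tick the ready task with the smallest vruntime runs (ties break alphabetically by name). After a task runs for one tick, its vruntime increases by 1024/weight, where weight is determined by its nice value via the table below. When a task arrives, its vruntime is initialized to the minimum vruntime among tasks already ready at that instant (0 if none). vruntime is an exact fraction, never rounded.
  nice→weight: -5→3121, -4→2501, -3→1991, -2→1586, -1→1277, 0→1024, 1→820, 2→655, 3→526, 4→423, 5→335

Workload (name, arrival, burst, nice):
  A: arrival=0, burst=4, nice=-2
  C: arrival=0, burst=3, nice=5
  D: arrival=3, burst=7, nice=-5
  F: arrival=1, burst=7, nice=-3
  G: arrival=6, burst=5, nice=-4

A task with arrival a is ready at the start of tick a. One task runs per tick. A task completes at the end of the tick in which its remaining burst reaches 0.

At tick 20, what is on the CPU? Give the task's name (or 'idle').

running at tick 20 = G

t=0: vr[A=0 C=0] → run A
t=1: vr[A=512/793 C=0 F=0] → run C
t=2: vr[A=512/793 C=1024/335 F=0] → run F
t=3: vr[A=512/793 C=1024/335 D=1024/1991 F=1024/1991] → run D
t=4: vr[A=512/793 C=1024/335 D=5234688/6213911 F=1024/1991] → run F
t=5: vr[A=512/793 C=1024/335 D=5234688/6213911 F=2048/1991] → run A
t=6: vr[A=1024/793 C=1024/335 D=5234688/6213911 F=2048/1991 G=5234688/6213911] → run D
t=7: vr[A=1024/793 C=1024/335 D=7273472/6213911 F=2048/1991 G=5234688/6213911] → run G
t=8: vr[A=1024/793 C=1024/335 D=7273472/6213911 F=2048/1991 G=19454999552/15540991411] → run F
t=9: vr[A=1024/793 C=1024/335 D=7273472/6213911 F=3072/1991 G=19454999552/15540991411] → run D
t=10: vr[A=1024/793 C=1024/335 D=9312256/6213911 F=3072/1991 G=19454999552/15540991411] → run G
t=11: vr[A=1024/793 C=1024/335 D=9312256/6213911 F=3072/1991 G=25818044416/15540991411] → run A
t=12: vr[A=1536/793 C=1024/335 D=9312256/6213911 F=3072/1991 G=25818044416/15540991411] → run D
t=13: vr[A=1536/793 C=1024/335 D=11351040/6213911 F=3072/1991 G=25818044416/15540991411] → run F
t=14: vr[A=1536/793 C=1024/335 D=11351040/6213911 F=4096/1991 G=25818044416/15540991411] → run G
t=15: vr[A=1536/793 C=1024/335 D=11351040/6213911 F=4096/1991 G=32181089280/15540991411] → run D
t=16: vr[A=1536/793 C=1024/335 D=13389824/6213911 F=4096/1991 G=32181089280/15540991411] → run A
t=17: vr[C=1024/335 D=13389824/6213911 F=4096/1991 G=32181089280/15540991411] → run F
t=18: vr[C=1024/335 D=13389824/6213911 F=5120/1991 G=32181089280/15540991411] → run G
t=19: vr[C=1024/335 D=13389824/6213911 F=5120/1991 G=38544134144/15540991411] → run D
t=20: vr[C=1024/335 D=15428608/6213911 F=5120/1991 G=38544134144/15540991411] → run G
t=21: vr[C=1024/335 D=15428608/6213911 F=5120/1991] → run D
t=22: vr[C=1024/335 F=5120/1991] → run F
t=23: vr[C=1024/335 F=6144/1991] → run C
t=24: vr[C=2048/335 F=6144/1991] → run F
t=25: vr[C=2048/335] → run C
t=26: (idle)
t=27: (idle)
t=28: (idle)
t=29: (idle)
t=30: (idle)
t=31: (idle)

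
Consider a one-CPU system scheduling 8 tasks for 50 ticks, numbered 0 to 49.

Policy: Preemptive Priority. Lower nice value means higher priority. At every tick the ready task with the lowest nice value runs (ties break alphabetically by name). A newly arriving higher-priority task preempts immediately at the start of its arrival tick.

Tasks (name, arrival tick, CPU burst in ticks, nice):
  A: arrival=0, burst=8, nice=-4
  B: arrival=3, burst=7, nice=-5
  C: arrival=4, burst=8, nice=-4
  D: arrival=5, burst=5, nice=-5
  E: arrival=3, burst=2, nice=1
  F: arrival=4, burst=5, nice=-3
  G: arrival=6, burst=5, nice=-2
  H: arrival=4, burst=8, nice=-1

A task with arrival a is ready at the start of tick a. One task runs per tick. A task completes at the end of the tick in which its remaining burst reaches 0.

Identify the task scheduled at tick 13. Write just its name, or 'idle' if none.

running at tick 13 = D

t=0: ready={A} → run A
t=1: ready={A} → run A
t=2: ready={A} → run A
t=3: ready={A,B,E} → run B
t=4: ready={A,B,C,E,F,H} → run B
t=5: ready={A,B,C,D,E,F,H} → run B
t=6: ready={A,B,C,D,E,F,G,H} → run B
t=7: ready={A,B,C,D,E,F,G,H} → run B
t=8: ready={A,B,C,D,E,F,G,H} → run B
t=9: ready={A,B,C,D,E,F,G,H} → run B
t=10: ready={A,C,D,E,F,G,H} → run D
t=11: ready={A,C,D,E,F,G,H} → run D
t=12: ready={A,C,D,E,F,G,H} → run D
t=13: ready={A,C,D,E,F,G,H} → run D
t=14: ready={A,C,D,E,F,G,H} → run D
t=15: ready={A,C,E,F,G,H} → run A
t=16: ready={A,C,E,F,G,H} → run A
t=17: ready={A,C,E,F,G,H} → run A
t=18: ready={A,C,E,F,G,H} → run A
t=19: ready={A,C,E,F,G,H} → run A
t=20: ready={C,E,F,G,H} → run C
t=21: ready={C,E,F,G,H} → run C
t=22: ready={C,E,F,G,H} → run C
t=23: ready={C,E,F,G,H} → run C
t=24: ready={C,E,F,G,H} → run C
t=25: ready={C,E,F,G,H} → run C
t=26: ready={C,E,F,G,H} → run C
t=27: ready={C,E,F,G,H} → run C
t=28: ready={E,F,G,H} → run F
t=29: ready={E,F,G,H} → run F
t=30: ready={E,F,G,H} → run F
t=31: ready={E,F,G,H} → run F
t=32: ready={E,F,G,H} → run F
t=33: ready={E,G,H} → run G
t=34: ready={E,G,H} → run G
t=35: ready={E,G,H} → run G
t=36: ready={E,G,H} → run G
t=37: ready={E,G,H} → run G
t=38: ready={E,H} → run H
t=39: ready={E,H} → run H
t=40: ready={E,H} → run H
t=41: ready={E,H} → run H
t=42: ready={E,H} → run H
t=43: ready={E,H} → run H
t=44: ready={E,H} → run H
t=45: ready={E,H} → run H
t=46: ready={E} → run E
t=47: ready={E} → run E
t=48: (idle)
t=49: (idle)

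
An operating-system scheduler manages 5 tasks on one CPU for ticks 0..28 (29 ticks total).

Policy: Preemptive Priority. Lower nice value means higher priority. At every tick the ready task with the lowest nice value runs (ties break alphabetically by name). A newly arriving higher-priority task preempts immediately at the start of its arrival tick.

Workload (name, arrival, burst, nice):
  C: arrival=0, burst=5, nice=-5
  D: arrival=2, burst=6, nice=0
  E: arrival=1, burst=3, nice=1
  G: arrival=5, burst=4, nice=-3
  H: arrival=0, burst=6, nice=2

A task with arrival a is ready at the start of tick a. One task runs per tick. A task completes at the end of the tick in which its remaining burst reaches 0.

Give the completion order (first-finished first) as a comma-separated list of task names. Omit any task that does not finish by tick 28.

t=0: ready={C,H} → run C
t=1: ready={C,E,H} → run C
t=2: ready={C,D,E,H} → run C
t=3: ready={C,D,E,H} → run C
t=4: ready={C,D,E,H} → run C
t=5: ready={D,E,G,H} → run G
t=6: ready={D,E,G,H} → run G
t=7: ready={D,E,G,H} → run G
t=8: ready={D,E,G,H} → run G
t=9: ready={D,E,H} → run D
t=10: ready={D,E,H} → run D
t=11: ready={D,E,H} → run D
t=12: ready={D,E,H} → run D
t=13: ready={D,E,H} → run D
t=14: ready={D,E,H} → run D
t=15: ready={E,H} → run E
t=16: ready={E,H} → run E
t=17: ready={E,H} → run E
t=18: ready={H} → run H
t=19: ready={H} → run H
t=20: ready={H} → run H
t=21: ready={H} → run H
t=22: ready={H} → run H
t=23: ready={H} → run H
t=24: (idle)
t=25: (idle)
t=26: (idle)
t=27: (idle)
t=28: (idle)

completion order = C, G, D, E, H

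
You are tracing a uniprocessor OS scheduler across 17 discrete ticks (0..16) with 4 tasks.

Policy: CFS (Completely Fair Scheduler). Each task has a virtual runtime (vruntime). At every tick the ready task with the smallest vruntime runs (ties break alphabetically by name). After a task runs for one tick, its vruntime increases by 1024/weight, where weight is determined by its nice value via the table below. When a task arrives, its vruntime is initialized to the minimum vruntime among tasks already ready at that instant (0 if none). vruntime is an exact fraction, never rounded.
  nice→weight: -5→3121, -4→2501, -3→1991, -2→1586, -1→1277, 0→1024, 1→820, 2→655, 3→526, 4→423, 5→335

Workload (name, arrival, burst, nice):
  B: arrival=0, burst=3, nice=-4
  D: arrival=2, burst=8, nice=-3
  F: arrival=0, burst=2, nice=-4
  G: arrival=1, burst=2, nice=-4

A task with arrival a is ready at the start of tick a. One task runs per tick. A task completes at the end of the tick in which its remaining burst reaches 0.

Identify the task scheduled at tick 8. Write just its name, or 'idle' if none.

t=0: vr[B=0 F=0] → run B
t=1: vr[B=1024/2501 F=0 G=0] → run F
t=2: vr[B=1024/2501 D=0 F=1024/2501 G=0] → run D
t=3: vr[B=1024/2501 D=1024/1991 F=1024/2501 G=0] → run G
t=4: vr[B=1024/2501 D=1024/1991 F=1024/2501 G=1024/2501] → run B
t=5: vr[B=2048/2501 D=1024/1991 F=1024/2501 G=1024/2501] → run F
t=6: vr[B=2048/2501 D=1024/1991 G=1024/2501] → run G
t=7: vr[B=2048/2501 D=1024/1991] → run D
t=8: vr[B=2048/2501 D=2048/1991] → run B
t=9: vr[D=2048/1991] → run D
t=10: vr[D=3072/1991] → run D
t=11: vr[D=4096/1991] → run D
t=12: vr[D=5120/1991] → run D
t=13: vr[D=6144/1991] → run D
t=14: vr[D=7168/1991] → run D
t=15: (idle)
t=16: (idle)

running at tick 8 = B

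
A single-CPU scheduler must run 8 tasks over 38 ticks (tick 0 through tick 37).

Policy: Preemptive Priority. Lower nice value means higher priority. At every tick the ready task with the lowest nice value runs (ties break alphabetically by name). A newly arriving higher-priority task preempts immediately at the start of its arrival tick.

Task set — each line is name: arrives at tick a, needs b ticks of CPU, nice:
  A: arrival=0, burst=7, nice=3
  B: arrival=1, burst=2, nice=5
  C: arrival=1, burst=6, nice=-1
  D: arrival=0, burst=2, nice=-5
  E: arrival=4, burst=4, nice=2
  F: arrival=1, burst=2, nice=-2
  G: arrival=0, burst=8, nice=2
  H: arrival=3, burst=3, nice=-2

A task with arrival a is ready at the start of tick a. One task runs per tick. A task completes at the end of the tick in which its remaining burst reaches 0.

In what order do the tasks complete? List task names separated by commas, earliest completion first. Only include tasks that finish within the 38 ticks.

completion order = D, F, H, C, E, G, A, B

t=0: ready={A,D,G} → run D
t=1: ready={A,B,C,D,F,G} → run D
t=2: ready={A,B,C,F,G} → run F
t=3: ready={A,B,C,F,G,H} → run F
t=4: ready={A,B,C,E,G,H} → run H
t=5: ready={A,B,C,E,G,H} → run H
t=6: ready={A,B,C,E,G,H} → run H
t=7: ready={A,B,C,E,G} → run C
t=8: ready={A,B,C,E,G} → run C
t=9: ready={A,B,C,E,G} → run C
t=10: ready={A,B,C,E,G} → run C
t=11: ready={A,B,C,E,G} → run C
t=12: ready={A,B,C,E,G} → run C
t=13: ready={A,B,E,G} → run E
t=14: ready={A,B,E,G} → run E
t=15: ready={A,B,E,G} → run E
t=16: ready={A,B,E,G} → run E
t=17: ready={A,B,G} → run G
t=18: ready={A,B,G} → run G
t=19: ready={A,B,G} → run G
t=20: ready={A,B,G} → run G
t=21: ready={A,B,G} → run G
t=22: ready={A,B,G} → run G
t=23: ready={A,B,G} → run G
t=24: ready={A,B,G} → run G
t=25: ready={A,B} → run A
t=26: ready={A,B} → run A
t=27: ready={A,B} → run A
t=28: ready={A,B} → run A
t=29: ready={A,B} → run A
t=30: ready={A,B} → run A
t=31: ready={A,B} → run A
t=32: ready={B} → run B
t=33: ready={B} → run B
t=34: (idle)
t=35: (idle)
t=36: (idle)
t=37: (idle)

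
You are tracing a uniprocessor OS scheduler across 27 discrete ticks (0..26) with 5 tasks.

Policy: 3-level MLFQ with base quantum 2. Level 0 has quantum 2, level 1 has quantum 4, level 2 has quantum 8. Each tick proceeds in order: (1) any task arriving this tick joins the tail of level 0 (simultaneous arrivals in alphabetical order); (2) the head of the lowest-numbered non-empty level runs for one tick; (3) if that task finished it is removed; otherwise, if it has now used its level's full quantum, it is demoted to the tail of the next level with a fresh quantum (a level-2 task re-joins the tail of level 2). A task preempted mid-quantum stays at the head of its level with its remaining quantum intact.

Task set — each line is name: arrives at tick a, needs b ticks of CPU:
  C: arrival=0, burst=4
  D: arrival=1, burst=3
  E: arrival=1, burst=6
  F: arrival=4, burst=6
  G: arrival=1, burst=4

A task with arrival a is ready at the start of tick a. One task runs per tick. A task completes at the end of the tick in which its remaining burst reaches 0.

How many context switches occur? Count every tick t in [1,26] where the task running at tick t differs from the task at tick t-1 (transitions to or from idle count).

context switches = 10

t=0: L0/L1/L2 = C/-/- → run C
t=1: L0/L1/L2 = CDEG/-/- → run C
t=2: L0/L1/L2 = DEG/C/- → run D
t=3: L0/L1/L2 = DEG/C/- → run D
t=4: L0/L1/L2 = EGF/CD/- → run E
t=5: L0/L1/L2 = EGF/CD/- → run E
t=6: L0/L1/L2 = GF/CDE/- → run G
t=7: L0/L1/L2 = GF/CDE/- → run G
t=8: L0/L1/L2 = F/CDEG/- → run F
t=9: L0/L1/L2 = F/CDEG/- → run F
t=10: L0/L1/L2 = -/CDEGF/- → run C
t=11: L0/L1/L2 = -/CDEGF/- → run C
t=12: L0/L1/L2 = -/DEGF/- → run D
t=13: L0/L1/L2 = -/EGF/- → run E
t=14: L0/L1/L2 = -/EGF/- → run E
t=15: L0/L1/L2 = -/EGF/- → run E
t=16: L0/L1/L2 = -/EGF/- → run E
t=17: L0/L1/L2 = -/GF/- → run G
t=18: L0/L1/L2 = -/GF/- → run G
t=19: L0/L1/L2 = -/F/- → run F
t=20: L0/L1/L2 = -/F/- → run F
t=21: L0/L1/L2 = -/F/- → run F
t=22: L0/L1/L2 = -/F/- → run F
t=23: (idle)
t=24: (idle)
t=25: (idle)
t=26: (idle)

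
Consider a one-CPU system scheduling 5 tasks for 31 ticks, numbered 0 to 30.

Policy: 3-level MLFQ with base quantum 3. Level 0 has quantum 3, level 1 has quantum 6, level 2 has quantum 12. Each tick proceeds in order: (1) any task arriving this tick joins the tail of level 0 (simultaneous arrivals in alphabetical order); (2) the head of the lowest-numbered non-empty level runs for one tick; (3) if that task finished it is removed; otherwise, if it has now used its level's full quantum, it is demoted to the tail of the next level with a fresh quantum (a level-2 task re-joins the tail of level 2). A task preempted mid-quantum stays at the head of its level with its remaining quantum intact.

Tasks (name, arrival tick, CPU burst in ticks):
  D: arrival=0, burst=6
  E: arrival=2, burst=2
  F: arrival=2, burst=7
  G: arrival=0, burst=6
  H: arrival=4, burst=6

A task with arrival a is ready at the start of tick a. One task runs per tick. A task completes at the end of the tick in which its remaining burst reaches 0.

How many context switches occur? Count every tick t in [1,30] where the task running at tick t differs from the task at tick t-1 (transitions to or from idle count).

t=0: L0/L1/L2 = DG/-/- → run D
t=1: L0/L1/L2 = DG/-/- → run D
t=2: L0/L1/L2 = DGEF/-/- → run D
t=3: L0/L1/L2 = GEF/D/- → run G
t=4: L0/L1/L2 = GEFH/D/- → run G
t=5: L0/L1/L2 = GEFH/D/- → run G
t=6: L0/L1/L2 = EFH/DG/- → run E
t=7: L0/L1/L2 = EFH/DG/- → run E
t=8: L0/L1/L2 = FH/DG/- → run F
t=9: L0/L1/L2 = FH/DG/- → run F
t=10: L0/L1/L2 = FH/DG/- → run F
t=11: L0/L1/L2 = H/DGF/- → run H
t=12: L0/L1/L2 = H/DGF/- → run H
t=13: L0/L1/L2 = H/DGF/- → run H
t=14: L0/L1/L2 = -/DGFH/- → run D
t=15: L0/L1/L2 = -/DGFH/- → run D
t=16: L0/L1/L2 = -/DGFH/- → run D
t=17: L0/L1/L2 = -/GFH/- → run G
t=18: L0/L1/L2 = -/GFH/- → run G
t=19: L0/L1/L2 = -/GFH/- → run G
t=20: L0/L1/L2 = -/FH/- → run F
t=21: L0/L1/L2 = -/FH/- → run F
t=22: L0/L1/L2 = -/FH/- → run F
t=23: L0/L1/L2 = -/FH/- → run F
t=24: L0/L1/L2 = -/H/- → run H
t=25: L0/L1/L2 = -/H/- → run H
t=26: L0/L1/L2 = -/H/- → run H
t=27: (idle)
t=28: (idle)
t=29: (idle)
t=30: (idle)

context switches = 9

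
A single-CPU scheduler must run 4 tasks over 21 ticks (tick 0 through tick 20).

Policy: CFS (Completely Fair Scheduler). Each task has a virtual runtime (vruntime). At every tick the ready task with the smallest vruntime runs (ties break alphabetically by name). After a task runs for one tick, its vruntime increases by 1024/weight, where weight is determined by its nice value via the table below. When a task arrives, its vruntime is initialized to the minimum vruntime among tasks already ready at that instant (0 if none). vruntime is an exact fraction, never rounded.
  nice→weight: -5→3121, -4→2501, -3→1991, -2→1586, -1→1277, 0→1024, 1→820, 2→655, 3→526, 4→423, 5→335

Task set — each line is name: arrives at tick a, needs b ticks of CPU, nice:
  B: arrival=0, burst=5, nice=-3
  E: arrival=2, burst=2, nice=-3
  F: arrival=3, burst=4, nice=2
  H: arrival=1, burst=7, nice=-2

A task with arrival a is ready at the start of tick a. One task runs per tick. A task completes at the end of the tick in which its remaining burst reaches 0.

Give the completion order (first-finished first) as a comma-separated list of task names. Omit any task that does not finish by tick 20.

t=0: vr[B=0] → run B
t=1: vr[B=1024/1991 H=1024/1991] → run B
t=2: vr[B=2048/1991 E=1024/1991 H=1024/1991] → run E
t=3: vr[B=2048/1991 E=2048/1991 F=1024/1991 H=1024/1991] → run F
t=4: vr[B=2048/1991 E=2048/1991 F=2709504/1304105 H=1024/1991] → run H
t=5: vr[B=2048/1991 E=2048/1991 F=2709504/1304105 H=1831424/1578863] → run B
t=6: vr[B=3072/1991 E=2048/1991 F=2709504/1304105 H=1831424/1578863] → run E
t=7: vr[B=3072/1991 F=2709504/1304105 H=1831424/1578863] → run H
t=8: vr[B=3072/1991 F=2709504/1304105 H=2850816/1578863] → run B
t=9: vr[B=4096/1991 F=2709504/1304105 H=2850816/1578863] → run H
t=10: vr[B=4096/1991 F=2709504/1304105 H=3870208/1578863] → run B
t=11: vr[F=2709504/1304105 H=3870208/1578863] → run F
t=12: vr[F=4748288/1304105 H=3870208/1578863] → run H
t=13: vr[F=4748288/1304105 H=4889600/1578863] → run H
t=14: vr[F=4748288/1304105 H=5908992/1578863] → run F
t=15: vr[F=6787072/1304105 H=5908992/1578863] → run H
t=16: vr[F=6787072/1304105 H=6928384/1578863] → run H
t=17: vr[F=6787072/1304105] → run F
t=18: (idle)
t=19: (idle)
t=20: (idle)

completion order = E, B, H, F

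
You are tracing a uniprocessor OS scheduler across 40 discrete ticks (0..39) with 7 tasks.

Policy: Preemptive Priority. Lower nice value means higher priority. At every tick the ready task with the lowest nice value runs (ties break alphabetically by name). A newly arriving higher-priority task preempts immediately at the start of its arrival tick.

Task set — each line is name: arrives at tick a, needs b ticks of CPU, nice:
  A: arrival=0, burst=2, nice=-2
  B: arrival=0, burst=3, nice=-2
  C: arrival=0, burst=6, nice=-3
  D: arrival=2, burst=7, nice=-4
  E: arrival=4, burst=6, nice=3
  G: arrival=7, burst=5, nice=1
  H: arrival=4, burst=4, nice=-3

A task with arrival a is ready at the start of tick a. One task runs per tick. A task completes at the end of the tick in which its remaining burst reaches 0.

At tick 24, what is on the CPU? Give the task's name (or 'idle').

t=0: ready={A,B,C} → run C
t=1: ready={A,B,C} → run C
t=2: ready={A,B,C,D} → run D
t=3: ready={A,B,C,D} → run D
t=4: ready={A,B,C,D,E,H} → run D
t=5: ready={A,B,C,D,E,H} → run D
t=6: ready={A,B,C,D,E,H} → run D
t=7: ready={A,B,C,D,E,G,H} → run D
t=8: ready={A,B,C,D,E,G,H} → run D
t=9: ready={A,B,C,E,G,H} → run C
t=10: ready={A,B,C,E,G,H} → run C
t=11: ready={A,B,C,E,G,H} → run C
t=12: ready={A,B,C,E,G,H} → run C
t=13: ready={A,B,E,G,H} → run H
t=14: ready={A,B,E,G,H} → run H
t=15: ready={A,B,E,G,H} → run H
t=16: ready={A,B,E,G,H} → run H
t=17: ready={A,B,E,G} → run A
t=18: ready={A,B,E,G} → run A
t=19: ready={B,E,G} → run B
t=20: ready={B,E,G} → run B
t=21: ready={B,E,G} → run B
t=22: ready={E,G} → run G
t=23: ready={E,G} → run G
t=24: ready={E,G} → run G
t=25: ready={E,G} → run G
t=26: ready={E,G} → run G
t=27: ready={E} → run E
t=28: ready={E} → run E
t=29: ready={E} → run E
t=30: ready={E} → run E
t=31: ready={E} → run E
t=32: ready={E} → run E
t=33: (idle)
t=34: (idle)
t=35: (idle)
t=36: (idle)
t=37: (idle)
t=38: (idle)
t=39: (idle)

running at tick 24 = G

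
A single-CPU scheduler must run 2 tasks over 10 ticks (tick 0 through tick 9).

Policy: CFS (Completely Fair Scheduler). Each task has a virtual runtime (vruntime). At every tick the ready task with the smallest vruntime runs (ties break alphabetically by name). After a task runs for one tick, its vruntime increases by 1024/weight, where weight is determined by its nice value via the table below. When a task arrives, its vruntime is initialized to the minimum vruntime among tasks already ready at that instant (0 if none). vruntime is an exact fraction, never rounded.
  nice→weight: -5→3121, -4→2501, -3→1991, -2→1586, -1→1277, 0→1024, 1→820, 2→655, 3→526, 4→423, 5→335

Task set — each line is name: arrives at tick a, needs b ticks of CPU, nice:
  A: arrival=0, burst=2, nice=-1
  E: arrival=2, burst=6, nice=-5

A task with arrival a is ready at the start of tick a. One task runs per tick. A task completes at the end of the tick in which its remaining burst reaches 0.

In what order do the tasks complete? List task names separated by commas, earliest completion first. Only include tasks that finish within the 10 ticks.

t=0: vr[A=0] → run A
t=1: vr[A=1024/1277] → run A
t=2: vr[E=0] → run E
t=3: vr[E=1024/3121] → run E
t=4: vr[E=2048/3121] → run E
t=5: vr[E=3072/3121] → run E
t=6: vr[E=4096/3121] → run E
t=7: vr[E=5120/3121] → run E
t=8: (idle)
t=9: (idle)

completion order = A, E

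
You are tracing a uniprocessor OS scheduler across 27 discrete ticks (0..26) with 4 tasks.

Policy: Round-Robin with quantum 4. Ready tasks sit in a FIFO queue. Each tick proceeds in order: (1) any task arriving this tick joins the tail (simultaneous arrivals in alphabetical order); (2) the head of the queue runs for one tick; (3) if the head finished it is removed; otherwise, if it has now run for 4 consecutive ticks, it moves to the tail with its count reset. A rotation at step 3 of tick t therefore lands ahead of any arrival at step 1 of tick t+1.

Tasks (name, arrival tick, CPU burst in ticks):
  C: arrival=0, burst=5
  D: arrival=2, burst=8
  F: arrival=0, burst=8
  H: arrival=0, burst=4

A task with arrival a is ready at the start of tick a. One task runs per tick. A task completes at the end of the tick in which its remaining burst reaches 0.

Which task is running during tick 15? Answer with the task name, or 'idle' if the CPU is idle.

running at tick 15 = D

t=0: queue=[C,F,H] q_used=0 → run C
t=1: queue=[C,F,H] q_used=1 → run C
t=2: queue=[C,F,H,D] q_used=2 → run C
t=3: queue=[C,F,H,D] q_used=3 → run C
t=4: queue=[F,H,D,C] q_used=0 → run F
t=5: queue=[F,H,D,C] q_used=1 → run F
t=6: queue=[F,H,D,C] q_used=2 → run F
t=7: queue=[F,H,D,C] q_used=3 → run F
t=8: queue=[H,D,C,F] q_used=0 → run H
t=9: queue=[H,D,C,F] q_used=1 → run H
t=10: queue=[H,D,C,F] q_used=2 → run H
t=11: queue=[H,D,C,F] q_used=3 → run H
t=12: queue=[D,C,F] q_used=0 → run D
t=13: queue=[D,C,F] q_used=1 → run D
t=14: queue=[D,C,F] q_used=2 → run D
t=15: queue=[D,C,F] q_used=3 → run D
t=16: queue=[C,F,D] q_used=0 → run C
t=17: queue=[F,D] q_used=0 → run F
t=18: queue=[F,D] q_used=1 → run F
t=19: queue=[F,D] q_used=2 → run F
t=20: queue=[F,D] q_used=3 → run F
t=21: queue=[D] q_used=0 → run D
t=22: queue=[D] q_used=1 → run D
t=23: queue=[D] q_used=2 → run D
t=24: queue=[D] q_used=3 → run D
t=25: (idle)
t=26: (idle)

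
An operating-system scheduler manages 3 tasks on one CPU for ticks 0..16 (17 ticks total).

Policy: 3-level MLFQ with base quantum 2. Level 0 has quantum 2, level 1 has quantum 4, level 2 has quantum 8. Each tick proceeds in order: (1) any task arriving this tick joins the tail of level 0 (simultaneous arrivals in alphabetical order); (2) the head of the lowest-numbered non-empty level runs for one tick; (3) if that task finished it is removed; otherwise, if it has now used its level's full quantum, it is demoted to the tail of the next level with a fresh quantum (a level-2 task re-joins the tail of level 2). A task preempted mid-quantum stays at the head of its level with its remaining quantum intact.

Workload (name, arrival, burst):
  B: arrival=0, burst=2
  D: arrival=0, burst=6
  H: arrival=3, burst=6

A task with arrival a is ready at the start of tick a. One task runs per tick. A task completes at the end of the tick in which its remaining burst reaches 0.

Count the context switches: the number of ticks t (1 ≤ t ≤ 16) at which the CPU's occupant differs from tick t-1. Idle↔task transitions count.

context switches = 5

t=0: L0/L1/L2 = BD/-/- → run B
t=1: L0/L1/L2 = BD/-/- → run B
t=2: L0/L1/L2 = D/-/- → run D
t=3: L0/L1/L2 = DH/-/- → run D
t=4: L0/L1/L2 = H/D/- → run H
t=5: L0/L1/L2 = H/D/- → run H
t=6: L0/L1/L2 = -/DH/- → run D
t=7: L0/L1/L2 = -/DH/- → run D
t=8: L0/L1/L2 = -/DH/- → run D
t=9: L0/L1/L2 = -/DH/- → run D
t=10: L0/L1/L2 = -/H/- → run H
t=11: L0/L1/L2 = -/H/- → run H
t=12: L0/L1/L2 = -/H/- → run H
t=13: L0/L1/L2 = -/H/- → run H
t=14: (idle)
t=15: (idle)
t=16: (idle)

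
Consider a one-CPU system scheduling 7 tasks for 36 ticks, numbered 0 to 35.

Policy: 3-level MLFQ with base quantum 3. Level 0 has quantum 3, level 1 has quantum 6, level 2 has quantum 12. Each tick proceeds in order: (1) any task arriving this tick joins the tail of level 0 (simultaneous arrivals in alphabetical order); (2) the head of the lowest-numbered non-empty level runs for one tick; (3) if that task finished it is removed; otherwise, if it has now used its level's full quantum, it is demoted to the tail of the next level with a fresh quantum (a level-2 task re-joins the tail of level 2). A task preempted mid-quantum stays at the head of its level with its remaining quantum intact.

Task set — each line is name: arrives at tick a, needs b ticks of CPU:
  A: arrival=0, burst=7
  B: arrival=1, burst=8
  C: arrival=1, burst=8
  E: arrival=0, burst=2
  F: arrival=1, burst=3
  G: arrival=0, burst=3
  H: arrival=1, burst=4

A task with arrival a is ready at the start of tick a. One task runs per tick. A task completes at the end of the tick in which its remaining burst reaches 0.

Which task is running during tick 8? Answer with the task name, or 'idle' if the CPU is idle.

running at tick 8 = B

t=0: L0/L1/L2 = AEG/-/- → run A
t=1: L0/L1/L2 = AEGBCFH/-/- → run A
t=2: L0/L1/L2 = AEGBCFH/-/- → run A
t=3: L0/L1/L2 = EGBCFH/A/- → run E
t=4: L0/L1/L2 = EGBCFH/A/- → run E
t=5: L0/L1/L2 = GBCFH/A/- → run G
t=6: L0/L1/L2 = GBCFH/A/- → run G
t=7: L0/L1/L2 = GBCFH/A/- → run G
t=8: L0/L1/L2 = BCFH/A/- → run B
t=9: L0/L1/L2 = BCFH/A/- → run B
t=10: L0/L1/L2 = BCFH/A/- → run B
t=11: L0/L1/L2 = CFH/AB/- → run C
t=12: L0/L1/L2 = CFH/AB/- → run C
t=13: L0/L1/L2 = CFH/AB/- → run C
t=14: L0/L1/L2 = FH/ABC/- → run F
t=15: L0/L1/L2 = FH/ABC/- → run F
t=16: L0/L1/L2 = FH/ABC/- → run F
t=17: L0/L1/L2 = H/ABC/- → run H
t=18: L0/L1/L2 = H/ABC/- → run H
t=19: L0/L1/L2 = H/ABC/- → run H
t=20: L0/L1/L2 = -/ABCH/- → run A
t=21: L0/L1/L2 = -/ABCH/- → run A
t=22: L0/L1/L2 = -/ABCH/- → run A
t=23: L0/L1/L2 = -/ABCH/- → run A
t=24: L0/L1/L2 = -/BCH/- → run B
t=25: L0/L1/L2 = -/BCH/- → run B
t=26: L0/L1/L2 = -/BCH/- → run B
t=27: L0/L1/L2 = -/BCH/- → run B
t=28: L0/L1/L2 = -/BCH/- → run B
t=29: L0/L1/L2 = -/CH/- → run C
t=30: L0/L1/L2 = -/CH/- → run C
t=31: L0/L1/L2 = -/CH/- → run C
t=32: L0/L1/L2 = -/CH/- → run C
t=33: L0/L1/L2 = -/CH/- → run C
t=34: L0/L1/L2 = -/H/- → run H
t=35: (idle)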